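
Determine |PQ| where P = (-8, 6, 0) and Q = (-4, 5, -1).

d = √[(x₂-x₁)² + (y₂-y₁)² + (z₂-z₁)²]
  = √[4² + (-1)² + (-1)²]
  = √[16 + 1 + 1]
  = √18
  ≈ 4.243

4.243


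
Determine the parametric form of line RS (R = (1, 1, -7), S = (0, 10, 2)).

Direction vector d = S - R = (0 - 1, 10 - 1, 2 + 7) = (-1, 9, 9)
Parametric form r = R + t·d:
x = 1 - t, y = 1 + 9t, z = -7 + 9t

x = 1 - t, y = 1 + 9t, z = -7 + 9t


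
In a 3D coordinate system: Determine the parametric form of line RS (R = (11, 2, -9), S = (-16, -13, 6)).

Direction vector d = S - R = (-16 - 11, -13 - 2, 6 + 9) = (-27, -15, 15)
Parametric form r = R + t·d:
x = 11 - 27t, y = 2 - 15t, z = -9 + 15t

x = 11 - 27t, y = 2 - 15t, z = -9 + 15t


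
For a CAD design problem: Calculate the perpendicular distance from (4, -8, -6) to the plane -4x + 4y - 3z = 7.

distance = |a·x₀ + b·y₀ + c·z₀ - d| / √(a² + b² + c²)
  = |(-4)·4 + 4·(-8) + (-3)·(-6) - 7| / √((-4)² + 4² + (-3)²)
  = |-16 - 32 + 18 - 7| / √(16 + 16 + 9)
  = |-37| / √41
  = 37 / 6.403
  ≈ 5.778

5.778


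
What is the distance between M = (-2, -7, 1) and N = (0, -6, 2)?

d = √[(x₂-x₁)² + (y₂-y₁)² + (z₂-z₁)²]
  = √[2² + 1² + 1²]
  = √[4 + 1 + 1]
  = √6
  ≈ 2.449

2.449


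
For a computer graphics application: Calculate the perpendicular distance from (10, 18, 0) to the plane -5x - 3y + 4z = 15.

distance = |a·x₀ + b·y₀ + c·z₀ - d| / √(a² + b² + c²)
  = |(-5)·10 + (-3)·18 + 4·0 - 15| / √((-5)² + (-3)² + 4²)
  = |-50 - 54 + 0 - 15| / √(25 + 9 + 16)
  = |-119| / √50
  = 119 / 7.071
  ≈ 16.83

16.83


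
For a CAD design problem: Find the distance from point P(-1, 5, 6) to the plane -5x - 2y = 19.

distance = |a·x₀ + b·y₀ + c·z₀ - d| / √(a² + b² + c²)
  = |(-5)·(-1) + (-2)·5 + 0·6 - 19| / √((-5)² + (-2)² + 0²)
  = |5 - 10 + 0 - 19| / √(25 + 4 + 0)
  = |-24| / √29
  = 24 / 5.385
  ≈ 4.457

4.457


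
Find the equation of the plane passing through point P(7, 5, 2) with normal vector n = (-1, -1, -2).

The plane through P with normal n = (a, b, c) satisfies n·(r - P) = 0,
i.e. ax + by + cz = a·x₀ + b·y₀ + c·z₀.
d = (-1)·7 + (-1)·5 + (-2)·2
  = -7 - 5 - 4
  = -16
Equation: -x - y - 2z = -16

-x - y - 2z = -16


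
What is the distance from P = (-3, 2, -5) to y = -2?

distance = |a·x₀ + b·y₀ + c·z₀ - d| / √(a² + b² + c²)
  = |0·(-3) + 1·2 + 0·(-5) - (-2)| / √(0² + 1² + 0²)
  = |0 + 2 + 0 + 2| / √(0 + 1 + 0)
  = |4| / √1
  = 4 / 1
  ≈ 4

4


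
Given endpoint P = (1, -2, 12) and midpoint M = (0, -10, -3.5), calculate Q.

Q = 2M - P
  = (2·0 - 1, 2·(-10) - (-2), 2·(-3.5) - 12)
  = (0 - 1, -20 + 2, -7 - 12)
  = (-1, -18, -19)

(-1, -18, -19)


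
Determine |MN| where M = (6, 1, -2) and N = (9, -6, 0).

d = √[(x₂-x₁)² + (y₂-y₁)² + (z₂-z₁)²]
  = √[3² + (-7)² + 2²]
  = √[9 + 49 + 4]
  = √62
  ≈ 7.874

7.874


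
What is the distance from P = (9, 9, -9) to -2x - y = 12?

distance = |a·x₀ + b·y₀ + c·z₀ - d| / √(a² + b² + c²)
  = |(-2)·9 + (-1)·9 + 0·(-9) - 12| / √((-2)² + (-1)² + 0²)
  = |-18 - 9 + 0 - 12| / √(4 + 1 + 0)
  = |-39| / √5
  = 39 / 2.236
  ≈ 17.44

17.44


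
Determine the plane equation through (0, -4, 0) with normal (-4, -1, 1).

The plane through P with normal n = (a, b, c) satisfies n·(r - P) = 0,
i.e. ax + by + cz = a·x₀ + b·y₀ + c·z₀.
d = (-4)·0 + (-1)·(-4) + 1·0
  = 0 + 4 + 0
  = 4
Equation: -4x - y + z = 4

-4x - y + z = 4


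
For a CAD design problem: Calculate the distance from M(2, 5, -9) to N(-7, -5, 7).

d = √[(x₂-x₁)² + (y₂-y₁)² + (z₂-z₁)²]
  = √[(-9)² + (-10)² + 16²]
  = √[81 + 100 + 256]
  = √437
  ≈ 20.9

20.9


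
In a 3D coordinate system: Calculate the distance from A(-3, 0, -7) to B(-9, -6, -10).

d = √[(x₂-x₁)² + (y₂-y₁)² + (z₂-z₁)²]
  = √[(-6)² + (-6)² + (-3)²]
  = √[36 + 36 + 9]
  = √81
  ≈ 9

9


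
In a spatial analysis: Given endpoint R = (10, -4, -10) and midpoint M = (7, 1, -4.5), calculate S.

S = 2M - R
  = (2·7 - 10, 2·1 - (-4), 2·(-4.5) - (-10))
  = (14 - 10, 2 + 4, -9 + 10)
  = (4, 6, 1)

(4, 6, 1)


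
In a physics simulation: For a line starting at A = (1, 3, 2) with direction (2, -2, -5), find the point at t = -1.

P(t) = A + t·d
  = (1 + 2·(-1), 3 + (-2)·(-1), 2 + (-5)·(-1))
  = (1 - 2, 3 + 2, 2 + 5)
  = (-1, 5, 7)

(-1, 5, 7)


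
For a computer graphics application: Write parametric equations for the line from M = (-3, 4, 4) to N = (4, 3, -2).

Direction vector d = N - M = (4 + 3, 3 - 4, -2 - 4) = (7, -1, -6)
Parametric form r = M + t·d:
x = -3 + 7t, y = 4 - t, z = 4 - 6t

x = -3 + 7t, y = 4 - t, z = 4 - 6t


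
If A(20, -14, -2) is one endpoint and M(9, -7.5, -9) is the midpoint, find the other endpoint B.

B = 2M - A
  = (2·9 - 20, 2·(-7.5) - (-14), 2·(-9) - (-2))
  = (18 - 20, -15 + 14, -18 + 2)
  = (-2, -1, -16)

(-2, -1, -16)


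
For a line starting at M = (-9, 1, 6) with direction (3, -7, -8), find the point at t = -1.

P(t) = M + t·d
  = (-9 + 3·(-1), 1 + (-7)·(-1), 6 + (-8)·(-1))
  = (-9 - 3, 1 + 7, 6 + 8)
  = (-12, 8, 14)

(-12, 8, 14)


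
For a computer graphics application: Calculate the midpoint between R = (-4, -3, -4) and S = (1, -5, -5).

M = ((x₁+x₂)/2, (y₁+y₂)/2, (z₁+z₂)/2)
  = ((-4 + 1)/2, (-3 - 5)/2, (-4 - 5)/2)
  = (-3/2, -8/2, -9/2)
  = (-1.5, -4, -4.5)

(-1.5, -4, -4.5)


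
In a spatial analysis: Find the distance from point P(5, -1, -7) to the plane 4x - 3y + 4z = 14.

distance = |a·x₀ + b·y₀ + c·z₀ - d| / √(a² + b² + c²)
  = |4·5 + (-3)·(-1) + 4·(-7) - 14| / √(4² + (-3)² + 4²)
  = |20 + 3 - 28 - 14| / √(16 + 9 + 16)
  = |-19| / √41
  = 19 / 6.403
  ≈ 2.967

2.967


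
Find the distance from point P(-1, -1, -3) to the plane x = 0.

distance = |a·x₀ + b·y₀ + c·z₀ - d| / √(a² + b² + c²)
  = |1·(-1) + 0·(-1) + 0·(-3) - 0| / √(1² + 0² + 0²)
  = |-1 + 0 + 0 + 0| / √(1 + 0 + 0)
  = |-1| / √1
  = 1 / 1
  ≈ 1

1


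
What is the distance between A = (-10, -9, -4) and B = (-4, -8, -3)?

d = √[(x₂-x₁)² + (y₂-y₁)² + (z₂-z₁)²]
  = √[6² + 1² + 1²]
  = √[36 + 1 + 1]
  = √38
  ≈ 6.164

6.164


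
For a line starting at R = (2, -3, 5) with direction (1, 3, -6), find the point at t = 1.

P(t) = R + t·d
  = (2 + 1·1, -3 + 3·1, 5 + (-6)·1)
  = (2 + 1, -3 + 3, 5 - 6)
  = (3, 0, -1)

(3, 0, -1)


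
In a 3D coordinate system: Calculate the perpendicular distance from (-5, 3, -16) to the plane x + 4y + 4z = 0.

distance = |a·x₀ + b·y₀ + c·z₀ - d| / √(a² + b² + c²)
  = |1·(-5) + 4·3 + 4·(-16) - 0| / √(1² + 4² + 4²)
  = |-5 + 12 - 64 + 0| / √(1 + 16 + 16)
  = |-57| / √33
  = 57 / 5.745
  ≈ 9.922

9.922


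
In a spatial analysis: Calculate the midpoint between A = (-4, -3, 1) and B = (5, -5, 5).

M = ((x₁+x₂)/2, (y₁+y₂)/2, (z₁+z₂)/2)
  = ((-4 + 5)/2, (-3 - 5)/2, (1 + 5)/2)
  = (1/2, -8/2, 6/2)
  = (0.5, -4, 3)

(0.5, -4, 3)


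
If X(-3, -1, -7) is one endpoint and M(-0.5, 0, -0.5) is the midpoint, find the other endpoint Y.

Y = 2M - X
  = (2·(-0.5) - (-3), 2·0 - (-1), 2·(-0.5) - (-7))
  = (-1 + 3, 0 + 1, -1 + 7)
  = (2, 1, 6)

(2, 1, 6)


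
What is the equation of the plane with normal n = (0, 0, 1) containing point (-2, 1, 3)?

The plane through P with normal n = (a, b, c) satisfies n·(r - P) = 0,
i.e. ax + by + cz = a·x₀ + b·y₀ + c·z₀.
d = 0·(-2) + 0·1 + 1·3
  = 0 + 0 + 3
  = 3
Equation: z = 3

z = 3


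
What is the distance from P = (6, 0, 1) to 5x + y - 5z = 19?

distance = |a·x₀ + b·y₀ + c·z₀ - d| / √(a² + b² + c²)
  = |5·6 + 1·0 + (-5)·1 - 19| / √(5² + 1² + (-5)²)
  = |30 + 0 - 5 - 19| / √(25 + 1 + 25)
  = |6| / √51
  = 6 / 7.141
  ≈ 0.8402

0.8402


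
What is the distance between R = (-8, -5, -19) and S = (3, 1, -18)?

d = √[(x₂-x₁)² + (y₂-y₁)² + (z₂-z₁)²]
  = √[11² + 6² + 1²]
  = √[121 + 36 + 1]
  = √158
  ≈ 12.57

12.57


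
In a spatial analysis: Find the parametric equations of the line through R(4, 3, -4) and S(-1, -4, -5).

Direction vector d = S - R = (-1 - 4, -4 - 3, -5 + 4) = (-5, -7, -1)
Parametric form r = R + t·d:
x = 4 - 5t, y = 3 - 7t, z = -4 - t

x = 4 - 5t, y = 3 - 7t, z = -4 - t


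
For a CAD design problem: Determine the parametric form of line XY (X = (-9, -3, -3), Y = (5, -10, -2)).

Direction vector d = Y - X = (5 + 9, -10 + 3, -2 + 3) = (14, -7, 1)
Parametric form r = X + t·d:
x = -9 + 14t, y = -3 - 7t, z = -3 + t

x = -9 + 14t, y = -3 - 7t, z = -3 + t


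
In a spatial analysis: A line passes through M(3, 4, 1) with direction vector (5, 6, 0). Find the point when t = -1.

P(t) = M + t·d
  = (3 + 5·(-1), 4 + 6·(-1), 1 + 0·(-1))
  = (3 - 5, 4 - 6, 1 + 0)
  = (-2, -2, 1)

(-2, -2, 1)


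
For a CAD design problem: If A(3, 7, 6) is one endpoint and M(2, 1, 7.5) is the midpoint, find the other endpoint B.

B = 2M - A
  = (2·2 - 3, 2·1 - 7, 2·7.5 - 6)
  = (4 - 3, 2 - 7, 15 - 6)
  = (1, -5, 9)

(1, -5, 9)


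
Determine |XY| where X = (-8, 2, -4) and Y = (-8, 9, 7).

d = √[(x₂-x₁)² + (y₂-y₁)² + (z₂-z₁)²]
  = √[0² + 7² + 11²]
  = √[0 + 49 + 121]
  = √170
  ≈ 13.04

13.04


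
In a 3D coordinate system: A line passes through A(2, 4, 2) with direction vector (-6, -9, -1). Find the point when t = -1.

P(t) = A + t·d
  = (2 + (-6)·(-1), 4 + (-9)·(-1), 2 + (-1)·(-1))
  = (2 + 6, 4 + 9, 2 + 1)
  = (8, 13, 3)

(8, 13, 3)


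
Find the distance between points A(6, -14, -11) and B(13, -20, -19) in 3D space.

d = √[(x₂-x₁)² + (y₂-y₁)² + (z₂-z₁)²]
  = √[7² + (-6)² + (-8)²]
  = √[49 + 36 + 64]
  = √149
  ≈ 12.21

12.21


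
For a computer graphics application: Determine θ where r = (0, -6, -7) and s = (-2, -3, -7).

r·s = 0·(-2) + (-6)·(-3) + (-7)·(-7) = 0 + 18 + 49 = 67
|r| = √(0² + (-6)² + (-7)²) = √85 ≈ 9.22
|s| = √((-2)² + (-3)² + (-7)²) = √62 ≈ 7.874
cos θ = (r·s)/(|r||s|) = 67/(9.22·7.874) ≈ 0.9229
θ = arccos(0.9229) ≈ 22.64°

22.64°


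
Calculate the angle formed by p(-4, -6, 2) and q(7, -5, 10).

p·q = (-4)·7 + (-6)·(-5) + 2·10 = -28 + 30 + 20 = 22
|p| = √((-4)² + (-6)² + 2²) = √56 ≈ 7.483
|q| = √(7² + (-5)² + 10²) = √174 ≈ 13.19
cos θ = (p·q)/(|p||q|) = 22/(7.483·13.19) ≈ 0.2229
θ = arccos(0.2229) ≈ 77.12°

77.12°


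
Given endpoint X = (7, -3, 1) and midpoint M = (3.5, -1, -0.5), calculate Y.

Y = 2M - X
  = (2·3.5 - 7, 2·(-1) - (-3), 2·(-0.5) - 1)
  = (7 - 7, -2 + 3, -1 - 1)
  = (0, 1, -2)

(0, 1, -2)


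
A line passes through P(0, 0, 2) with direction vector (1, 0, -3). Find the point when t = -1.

P(t) = P + t·d
  = (0 + 1·(-1), 0 + 0·(-1), 2 + (-3)·(-1))
  = (0 - 1, 0 + 0, 2 + 3)
  = (-1, 0, 5)

(-1, 0, 5)


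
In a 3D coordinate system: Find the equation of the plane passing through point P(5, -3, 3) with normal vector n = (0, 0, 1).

The plane through P with normal n = (a, b, c) satisfies n·(r - P) = 0,
i.e. ax + by + cz = a·x₀ + b·y₀ + c·z₀.
d = 0·5 + 0·(-3) + 1·3
  = 0 + 0 + 3
  = 3
Equation: z = 3

z = 3


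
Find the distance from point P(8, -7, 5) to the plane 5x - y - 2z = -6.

distance = |a·x₀ + b·y₀ + c·z₀ - d| / √(a² + b² + c²)
  = |5·8 + (-1)·(-7) + (-2)·5 - (-6)| / √(5² + (-1)² + (-2)²)
  = |40 + 7 - 10 + 6| / √(25 + 1 + 4)
  = |43| / √30
  = 43 / 5.477
  ≈ 7.851

7.851


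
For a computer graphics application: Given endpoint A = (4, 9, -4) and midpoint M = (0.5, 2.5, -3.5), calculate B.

B = 2M - A
  = (2·0.5 - 4, 2·2.5 - 9, 2·(-3.5) - (-4))
  = (1 - 4, 5 - 9, -7 + 4)
  = (-3, -4, -3)

(-3, -4, -3)


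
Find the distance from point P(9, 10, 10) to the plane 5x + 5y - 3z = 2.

distance = |a·x₀ + b·y₀ + c·z₀ - d| / √(a² + b² + c²)
  = |5·9 + 5·10 + (-3)·10 - 2| / √(5² + 5² + (-3)²)
  = |45 + 50 - 30 - 2| / √(25 + 25 + 9)
  = |63| / √59
  = 63 / 7.681
  ≈ 8.202

8.202


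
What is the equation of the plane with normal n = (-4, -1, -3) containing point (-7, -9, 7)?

The plane through P with normal n = (a, b, c) satisfies n·(r - P) = 0,
i.e. ax + by + cz = a·x₀ + b·y₀ + c·z₀.
d = (-4)·(-7) + (-1)·(-9) + (-3)·7
  = 28 + 9 - 21
  = 16
Equation: -4x - y - 3z = 16

-4x - y - 3z = 16


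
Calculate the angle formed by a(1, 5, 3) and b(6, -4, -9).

a·b = 1·6 + 5·(-4) + 3·(-9) = 6 - 20 - 27 = -41
|a| = √(1² + 5² + 3²) = √35 ≈ 5.916
|b| = √(6² + (-4)² + (-9)²) = √133 ≈ 11.53
cos θ = (a·b)/(|a||b|) = -41/(5.916·11.53) ≈ -0.6009
θ = arccos(-0.6009) ≈ 126.9°

126.9°


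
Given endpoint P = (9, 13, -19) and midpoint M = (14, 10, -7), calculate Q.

Q = 2M - P
  = (2·14 - 9, 2·10 - 13, 2·(-7) - (-19))
  = (28 - 9, 20 - 13, -14 + 19)
  = (19, 7, 5)

(19, 7, 5)


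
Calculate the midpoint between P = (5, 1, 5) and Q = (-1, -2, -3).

M = ((x₁+x₂)/2, (y₁+y₂)/2, (z₁+z₂)/2)
  = ((5 - 1)/2, (1 - 2)/2, (5 - 3)/2)
  = (4/2, -1/2, 2/2)
  = (2, -0.5, 1)

(2, -0.5, 1)


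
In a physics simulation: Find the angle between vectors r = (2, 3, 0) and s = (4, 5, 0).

r·s = 2·4 + 3·5 + 0·0 = 8 + 15 + 0 = 23
|r| = √(2² + 3² + 0²) = √13 ≈ 3.606
|s| = √(4² + 5² + 0²) = √41 ≈ 6.403
cos θ = (r·s)/(|r||s|) = 23/(3.606·6.403) ≈ 0.9962
θ = arccos(0.9962) ≈ 4.97°

4.97°


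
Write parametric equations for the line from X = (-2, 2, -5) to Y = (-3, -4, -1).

Direction vector d = Y - X = (-3 + 2, -4 - 2, -1 + 5) = (-1, -6, 4)
Parametric form r = X + t·d:
x = -2 - t, y = 2 - 6t, z = -5 + 4t

x = -2 - t, y = 2 - 6t, z = -5 + 4t


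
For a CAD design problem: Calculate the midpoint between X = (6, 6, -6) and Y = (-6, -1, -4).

M = ((x₁+x₂)/2, (y₁+y₂)/2, (z₁+z₂)/2)
  = ((6 - 6)/2, (6 - 1)/2, (-6 - 4)/2)
  = (0/2, 5/2, -10/2)
  = (0, 2.5, -5)

(0, 2.5, -5)


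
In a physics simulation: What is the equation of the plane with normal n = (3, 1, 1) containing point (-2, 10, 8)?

The plane through P with normal n = (a, b, c) satisfies n·(r - P) = 0,
i.e. ax + by + cz = a·x₀ + b·y₀ + c·z₀.
d = 3·(-2) + 1·10 + 1·8
  = -6 + 10 + 8
  = 12
Equation: 3x + y + z = 12

3x + y + z = 12


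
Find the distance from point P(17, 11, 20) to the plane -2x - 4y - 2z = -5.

distance = |a·x₀ + b·y₀ + c·z₀ - d| / √(a² + b² + c²)
  = |(-2)·17 + (-4)·11 + (-2)·20 - (-5)| / √((-2)² + (-4)² + (-2)²)
  = |-34 - 44 - 40 + 5| / √(4 + 16 + 4)
  = |-113| / √24
  = 113 / 4.899
  ≈ 23.07

23.07


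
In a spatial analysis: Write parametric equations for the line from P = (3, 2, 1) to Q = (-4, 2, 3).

Direction vector d = Q - P = (-4 - 3, 2 - 2, 3 - 1) = (-7, 0, 2)
Parametric form r = P + t·d:
x = 3 - 7t, y = 2, z = 1 + 2t

x = 3 - 7t, y = 2, z = 1 + 2t


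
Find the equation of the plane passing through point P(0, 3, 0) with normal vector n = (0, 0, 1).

The plane through P with normal n = (a, b, c) satisfies n·(r - P) = 0,
i.e. ax + by + cz = a·x₀ + b·y₀ + c·z₀.
d = 0·0 + 0·3 + 1·0
  = 0 + 0 + 0
  = 0
Equation: z = 0

z = 0


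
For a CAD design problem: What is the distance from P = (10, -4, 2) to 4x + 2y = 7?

distance = |a·x₀ + b·y₀ + c·z₀ - d| / √(a² + b² + c²)
  = |4·10 + 2·(-4) + 0·2 - 7| / √(4² + 2² + 0²)
  = |40 - 8 + 0 - 7| / √(16 + 4 + 0)
  = |25| / √20
  = 25 / 4.472
  ≈ 5.59

5.59


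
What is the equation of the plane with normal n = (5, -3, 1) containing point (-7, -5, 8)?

The plane through P with normal n = (a, b, c) satisfies n·(r - P) = 0,
i.e. ax + by + cz = a·x₀ + b·y₀ + c·z₀.
d = 5·(-7) + (-3)·(-5) + 1·8
  = -35 + 15 + 8
  = -12
Equation: 5x - 3y + z = -12

5x - 3y + z = -12


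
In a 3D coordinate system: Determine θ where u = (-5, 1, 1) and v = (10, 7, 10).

u·v = (-5)·10 + 1·7 + 1·10 = -50 + 7 + 10 = -33
|u| = √((-5)² + 1² + 1²) = √27 ≈ 5.196
|v| = √(10² + 7² + 10²) = √249 ≈ 15.78
cos θ = (u·v)/(|u||v|) = -33/(5.196·15.78) ≈ -0.4025
θ = arccos(-0.4025) ≈ 113.7°

113.7°


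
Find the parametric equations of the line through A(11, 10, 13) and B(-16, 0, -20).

Direction vector d = B - A = (-16 - 11, 0 - 10, -20 - 13) = (-27, -10, -33)
Parametric form r = A + t·d:
x = 11 - 27t, y = 10 - 10t, z = 13 - 33t

x = 11 - 27t, y = 10 - 10t, z = 13 - 33t


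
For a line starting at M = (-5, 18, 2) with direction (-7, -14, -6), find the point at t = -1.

P(t) = M + t·d
  = (-5 + (-7)·(-1), 18 + (-14)·(-1), 2 + (-6)·(-1))
  = (-5 + 7, 18 + 14, 2 + 6)
  = (2, 32, 8)

(2, 32, 8)


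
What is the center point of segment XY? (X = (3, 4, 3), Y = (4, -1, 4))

M = ((x₁+x₂)/2, (y₁+y₂)/2, (z₁+z₂)/2)
  = ((3 + 4)/2, (4 - 1)/2, (3 + 4)/2)
  = (7/2, 3/2, 7/2)
  = (3.5, 1.5, 3.5)

(3.5, 1.5, 3.5)


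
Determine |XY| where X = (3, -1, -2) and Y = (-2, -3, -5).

d = √[(x₂-x₁)² + (y₂-y₁)² + (z₂-z₁)²]
  = √[(-5)² + (-2)² + (-3)²]
  = √[25 + 4 + 9]
  = √38
  ≈ 6.164

6.164


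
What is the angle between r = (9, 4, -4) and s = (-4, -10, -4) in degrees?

r·s = 9·(-4) + 4·(-10) + (-4)·(-4) = -36 - 40 + 16 = -60
|r| = √(9² + 4² + (-4)²) = √113 ≈ 10.63
|s| = √((-4)² + (-10)² + (-4)²) = √132 ≈ 11.49
cos θ = (r·s)/(|r||s|) = -60/(10.63·11.49) ≈ -0.4913
θ = arccos(-0.4913) ≈ 119.4°

119.4°


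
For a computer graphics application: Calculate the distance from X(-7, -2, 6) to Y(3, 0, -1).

d = √[(x₂-x₁)² + (y₂-y₁)² + (z₂-z₁)²]
  = √[10² + 2² + (-7)²]
  = √[100 + 4 + 49]
  = √153
  ≈ 12.37

12.37


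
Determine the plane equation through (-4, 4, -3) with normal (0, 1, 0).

The plane through P with normal n = (a, b, c) satisfies n·(r - P) = 0,
i.e. ax + by + cz = a·x₀ + b·y₀ + c·z₀.
d = 0·(-4) + 1·4 + 0·(-3)
  = 0 + 4 + 0
  = 4
Equation: y = 4

y = 4


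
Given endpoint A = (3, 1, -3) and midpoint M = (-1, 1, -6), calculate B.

B = 2M - A
  = (2·(-1) - 3, 2·1 - 1, 2·(-6) - (-3))
  = (-2 - 3, 2 - 1, -12 + 3)
  = (-5, 1, -9)

(-5, 1, -9)


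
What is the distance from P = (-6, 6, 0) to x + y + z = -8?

distance = |a·x₀ + b·y₀ + c·z₀ - d| / √(a² + b² + c²)
  = |1·(-6) + 1·6 + 1·0 - (-8)| / √(1² + 1² + 1²)
  = |-6 + 6 + 0 + 8| / √(1 + 1 + 1)
  = |8| / √3
  = 8 / 1.732
  ≈ 4.619

4.619


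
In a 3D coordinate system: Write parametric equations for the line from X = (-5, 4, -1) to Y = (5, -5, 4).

Direction vector d = Y - X = (5 + 5, -5 - 4, 4 + 1) = (10, -9, 5)
Parametric form r = X + t·d:
x = -5 + 10t, y = 4 - 9t, z = -1 + 5t

x = -5 + 10t, y = 4 - 9t, z = -1 + 5t


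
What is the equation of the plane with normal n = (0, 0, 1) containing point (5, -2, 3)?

The plane through P with normal n = (a, b, c) satisfies n·(r - P) = 0,
i.e. ax + by + cz = a·x₀ + b·y₀ + c·z₀.
d = 0·5 + 0·(-2) + 1·3
  = 0 + 0 + 3
  = 3
Equation: z = 3

z = 3


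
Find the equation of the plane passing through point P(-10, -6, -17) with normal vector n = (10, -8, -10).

The plane through P with normal n = (a, b, c) satisfies n·(r - P) = 0,
i.e. ax + by + cz = a·x₀ + b·y₀ + c·z₀.
d = 10·(-10) + (-8)·(-6) + (-10)·(-17)
  = -100 + 48 + 170
  = 118
Equation: 10x - 8y - 10z = 118

10x - 8y - 10z = 118


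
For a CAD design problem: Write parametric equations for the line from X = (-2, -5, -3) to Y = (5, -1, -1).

Direction vector d = Y - X = (5 + 2, -1 + 5, -1 + 3) = (7, 4, 2)
Parametric form r = X + t·d:
x = -2 + 7t, y = -5 + 4t, z = -3 + 2t

x = -2 + 7t, y = -5 + 4t, z = -3 + 2t


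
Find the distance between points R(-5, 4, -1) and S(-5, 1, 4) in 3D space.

d = √[(x₂-x₁)² + (y₂-y₁)² + (z₂-z₁)²]
  = √[0² + (-3)² + 5²]
  = √[0 + 9 + 25]
  = √34
  ≈ 5.831

5.831


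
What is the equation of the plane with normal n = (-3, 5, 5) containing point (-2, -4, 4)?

The plane through P with normal n = (a, b, c) satisfies n·(r - P) = 0,
i.e. ax + by + cz = a·x₀ + b·y₀ + c·z₀.
d = (-3)·(-2) + 5·(-4) + 5·4
  = 6 - 20 + 20
  = 6
Equation: -3x + 5y + 5z = 6

-3x + 5y + 5z = 6


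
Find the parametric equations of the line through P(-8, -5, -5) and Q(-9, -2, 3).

Direction vector d = Q - P = (-9 + 8, -2 + 5, 3 + 5) = (-1, 3, 8)
Parametric form r = P + t·d:
x = -8 - t, y = -5 + 3t, z = -5 + 8t

x = -8 - t, y = -5 + 3t, z = -5 + 8t


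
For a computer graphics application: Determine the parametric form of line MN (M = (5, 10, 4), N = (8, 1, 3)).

Direction vector d = N - M = (8 - 5, 1 - 10, 3 - 4) = (3, -9, -1)
Parametric form r = M + t·d:
x = 5 + 3t, y = 10 - 9t, z = 4 - t

x = 5 + 3t, y = 10 - 9t, z = 4 - t


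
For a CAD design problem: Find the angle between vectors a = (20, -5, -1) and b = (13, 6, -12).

a·b = 20·13 + (-5)·6 + (-1)·(-12) = 260 - 30 + 12 = 242
|a| = √(20² + (-5)² + (-1)²) = √426 ≈ 20.64
|b| = √(13² + 6² + (-12)²) = √349 ≈ 18.68
cos θ = (a·b)/(|a||b|) = 242/(20.64·18.68) ≈ 0.6276
θ = arccos(0.6276) ≈ 51.13°

51.13°


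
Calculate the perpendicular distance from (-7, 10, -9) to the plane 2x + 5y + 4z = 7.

distance = |a·x₀ + b·y₀ + c·z₀ - d| / √(a² + b² + c²)
  = |2·(-7) + 5·10 + 4·(-9) - 7| / √(2² + 5² + 4²)
  = |-14 + 50 - 36 - 7| / √(4 + 25 + 16)
  = |-7| / √45
  = 7 / 6.708
  ≈ 1.043

1.043


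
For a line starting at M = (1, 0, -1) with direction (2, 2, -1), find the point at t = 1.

P(t) = M + t·d
  = (1 + 2·1, 0 + 2·1, -1 + (-1)·1)
  = (1 + 2, 0 + 2, -1 - 1)
  = (3, 2, -2)

(3, 2, -2)


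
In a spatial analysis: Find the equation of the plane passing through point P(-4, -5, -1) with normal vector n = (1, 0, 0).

The plane through P with normal n = (a, b, c) satisfies n·(r - P) = 0,
i.e. ax + by + cz = a·x₀ + b·y₀ + c·z₀.
d = 1·(-4) + 0·(-5) + 0·(-1)
  = -4 + 0 + 0
  = -4
Equation: x = -4

x = -4


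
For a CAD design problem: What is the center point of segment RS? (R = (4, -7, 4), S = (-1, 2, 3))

M = ((x₁+x₂)/2, (y₁+y₂)/2, (z₁+z₂)/2)
  = ((4 - 1)/2, (-7 + 2)/2, (4 + 3)/2)
  = (3/2, -5/2, 7/2)
  = (1.5, -2.5, 3.5)

(1.5, -2.5, 3.5)


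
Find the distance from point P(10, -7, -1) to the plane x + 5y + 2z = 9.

distance = |a·x₀ + b·y₀ + c·z₀ - d| / √(a² + b² + c²)
  = |1·10 + 5·(-7) + 2·(-1) - 9| / √(1² + 5² + 2²)
  = |10 - 35 - 2 - 9| / √(1 + 25 + 4)
  = |-36| / √30
  = 36 / 5.477
  ≈ 6.573

6.573


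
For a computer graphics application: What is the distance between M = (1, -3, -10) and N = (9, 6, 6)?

d = √[(x₂-x₁)² + (y₂-y₁)² + (z₂-z₁)²]
  = √[8² + 9² + 16²]
  = √[64 + 81 + 256]
  = √401
  ≈ 20.02

20.02


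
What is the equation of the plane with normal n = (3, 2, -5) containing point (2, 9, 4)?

The plane through P with normal n = (a, b, c) satisfies n·(r - P) = 0,
i.e. ax + by + cz = a·x₀ + b·y₀ + c·z₀.
d = 3·2 + 2·9 + (-5)·4
  = 6 + 18 - 20
  = 4
Equation: 3x + 2y - 5z = 4

3x + 2y - 5z = 4


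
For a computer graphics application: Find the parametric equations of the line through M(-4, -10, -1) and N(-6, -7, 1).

Direction vector d = N - M = (-6 + 4, -7 + 10, 1 + 1) = (-2, 3, 2)
Parametric form r = M + t·d:
x = -4 - 2t, y = -10 + 3t, z = -1 + 2t

x = -4 - 2t, y = -10 + 3t, z = -1 + 2t


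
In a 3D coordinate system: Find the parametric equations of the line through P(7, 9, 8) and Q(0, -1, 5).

Direction vector d = Q - P = (0 - 7, -1 - 9, 5 - 8) = (-7, -10, -3)
Parametric form r = P + t·d:
x = 7 - 7t, y = 9 - 10t, z = 8 - 3t

x = 7 - 7t, y = 9 - 10t, z = 8 - 3t


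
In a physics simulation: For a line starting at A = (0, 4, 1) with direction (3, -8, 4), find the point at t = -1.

P(t) = A + t·d
  = (0 + 3·(-1), 4 + (-8)·(-1), 1 + 4·(-1))
  = (0 - 3, 4 + 8, 1 - 4)
  = (-3, 12, -3)

(-3, 12, -3)


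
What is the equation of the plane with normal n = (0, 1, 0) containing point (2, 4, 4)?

The plane through P with normal n = (a, b, c) satisfies n·(r - P) = 0,
i.e. ax + by + cz = a·x₀ + b·y₀ + c·z₀.
d = 0·2 + 1·4 + 0·4
  = 0 + 4 + 0
  = 4
Equation: y = 4

y = 4


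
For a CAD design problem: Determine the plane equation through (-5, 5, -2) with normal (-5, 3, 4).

The plane through P with normal n = (a, b, c) satisfies n·(r - P) = 0,
i.e. ax + by + cz = a·x₀ + b·y₀ + c·z₀.
d = (-5)·(-5) + 3·5 + 4·(-2)
  = 25 + 15 - 8
  = 32
Equation: -5x + 3y + 4z = 32

-5x + 3y + 4z = 32


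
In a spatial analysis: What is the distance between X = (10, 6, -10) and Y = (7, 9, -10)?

d = √[(x₂-x₁)² + (y₂-y₁)² + (z₂-z₁)²]
  = √[(-3)² + 3² + 0²]
  = √[9 + 9 + 0]
  = √18
  ≈ 4.243

4.243


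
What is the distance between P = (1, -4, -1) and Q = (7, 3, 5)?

d = √[(x₂-x₁)² + (y₂-y₁)² + (z₂-z₁)²]
  = √[6² + 7² + 6²]
  = √[36 + 49 + 36]
  = √121
  ≈ 11

11


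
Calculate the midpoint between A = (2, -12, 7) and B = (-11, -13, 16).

M = ((x₁+x₂)/2, (y₁+y₂)/2, (z₁+z₂)/2)
  = ((2 - 11)/2, (-12 - 13)/2, (7 + 16)/2)
  = (-9/2, -25/2, 23/2)
  = (-4.5, -12.5, 11.5)

(-4.5, -12.5, 11.5)


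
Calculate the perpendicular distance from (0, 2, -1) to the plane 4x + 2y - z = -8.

distance = |a·x₀ + b·y₀ + c·z₀ - d| / √(a² + b² + c²)
  = |4·0 + 2·2 + (-1)·(-1) - (-8)| / √(4² + 2² + (-1)²)
  = |0 + 4 + 1 + 8| / √(16 + 4 + 1)
  = |13| / √21
  = 13 / 4.583
  ≈ 2.837

2.837


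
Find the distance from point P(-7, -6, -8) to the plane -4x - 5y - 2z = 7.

distance = |a·x₀ + b·y₀ + c·z₀ - d| / √(a² + b² + c²)
  = |(-4)·(-7) + (-5)·(-6) + (-2)·(-8) - 7| / √((-4)² + (-5)² + (-2)²)
  = |28 + 30 + 16 - 7| / √(16 + 25 + 4)
  = |67| / √45
  = 67 / 6.708
  ≈ 9.988

9.988


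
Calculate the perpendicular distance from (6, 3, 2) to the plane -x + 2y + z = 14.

distance = |a·x₀ + b·y₀ + c·z₀ - d| / √(a² + b² + c²)
  = |(-1)·6 + 2·3 + 1·2 - 14| / √((-1)² + 2² + 1²)
  = |-6 + 6 + 2 - 14| / √(1 + 4 + 1)
  = |-12| / √6
  = 12 / 2.449
  ≈ 4.899

4.899


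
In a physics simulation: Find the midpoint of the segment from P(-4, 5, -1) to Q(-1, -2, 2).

M = ((x₁+x₂)/2, (y₁+y₂)/2, (z₁+z₂)/2)
  = ((-4 - 1)/2, (5 - 2)/2, (-1 + 2)/2)
  = (-5/2, 3/2, 1/2)
  = (-2.5, 1.5, 0.5)

(-2.5, 1.5, 0.5)


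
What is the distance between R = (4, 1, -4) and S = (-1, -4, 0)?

d = √[(x₂-x₁)² + (y₂-y₁)² + (z₂-z₁)²]
  = √[(-5)² + (-5)² + 4²]
  = √[25 + 25 + 16]
  = √66
  ≈ 8.124

8.124


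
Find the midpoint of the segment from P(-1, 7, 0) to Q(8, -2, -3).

M = ((x₁+x₂)/2, (y₁+y₂)/2, (z₁+z₂)/2)
  = ((-1 + 8)/2, (7 - 2)/2, (0 - 3)/2)
  = (7/2, 5/2, -3/2)
  = (3.5, 2.5, -1.5)

(3.5, 2.5, -1.5)


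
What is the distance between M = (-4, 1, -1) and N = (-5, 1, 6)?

d = √[(x₂-x₁)² + (y₂-y₁)² + (z₂-z₁)²]
  = √[(-1)² + 0² + 7²]
  = √[1 + 0 + 49]
  = √50
  ≈ 7.071

7.071


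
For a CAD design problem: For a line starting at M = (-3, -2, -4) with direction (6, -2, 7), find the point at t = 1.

P(t) = M + t·d
  = (-3 + 6·1, -2 + (-2)·1, -4 + 7·1)
  = (-3 + 6, -2 - 2, -4 + 7)
  = (3, -4, 3)

(3, -4, 3)


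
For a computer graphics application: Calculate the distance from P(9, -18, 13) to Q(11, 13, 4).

d = √[(x₂-x₁)² + (y₂-y₁)² + (z₂-z₁)²]
  = √[2² + 31² + (-9)²]
  = √[4 + 961 + 81]
  = √1046
  ≈ 32.34

32.34


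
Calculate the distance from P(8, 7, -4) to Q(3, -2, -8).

d = √[(x₂-x₁)² + (y₂-y₁)² + (z₂-z₁)²]
  = √[(-5)² + (-9)² + (-4)²]
  = √[25 + 81 + 16]
  = √122
  ≈ 11.05

11.05


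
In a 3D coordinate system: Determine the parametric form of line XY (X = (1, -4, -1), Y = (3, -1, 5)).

Direction vector d = Y - X = (3 - 1, -1 + 4, 5 + 1) = (2, 3, 6)
Parametric form r = X + t·d:
x = 1 + 2t, y = -4 + 3t, z = -1 + 6t

x = 1 + 2t, y = -4 + 3t, z = -1 + 6t


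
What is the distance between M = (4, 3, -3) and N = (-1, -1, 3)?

d = √[(x₂-x₁)² + (y₂-y₁)² + (z₂-z₁)²]
  = √[(-5)² + (-4)² + 6²]
  = √[25 + 16 + 36]
  = √77
  ≈ 8.775

8.775


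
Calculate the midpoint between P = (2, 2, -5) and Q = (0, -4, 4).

M = ((x₁+x₂)/2, (y₁+y₂)/2, (z₁+z₂)/2)
  = ((2 + 0)/2, (2 - 4)/2, (-5 + 4)/2)
  = (2/2, -2/2, -1/2)
  = (1, -1, -0.5)

(1, -1, -0.5)


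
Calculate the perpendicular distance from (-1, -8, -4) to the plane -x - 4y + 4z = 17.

distance = |a·x₀ + b·y₀ + c·z₀ - d| / √(a² + b² + c²)
  = |(-1)·(-1) + (-4)·(-8) + 4·(-4) - 17| / √((-1)² + (-4)² + 4²)
  = |1 + 32 - 16 - 17| / √(1 + 16 + 16)
  = |0| / √33
  = 0 / 5.745
  ≈ 0

0


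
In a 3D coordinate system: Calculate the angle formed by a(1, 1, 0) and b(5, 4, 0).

a·b = 1·5 + 1·4 + 0·0 = 5 + 4 + 0 = 9
|a| = √(1² + 1² + 0²) = √2 ≈ 1.414
|b| = √(5² + 4² + 0²) = √41 ≈ 6.403
cos θ = (a·b)/(|a||b|) = 9/(1.414·6.403) ≈ 0.9939
θ = arccos(0.9939) ≈ 6.34°

6.34°


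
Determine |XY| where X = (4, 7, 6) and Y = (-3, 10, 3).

d = √[(x₂-x₁)² + (y₂-y₁)² + (z₂-z₁)²]
  = √[(-7)² + 3² + (-3)²]
  = √[49 + 9 + 9]
  = √67
  ≈ 8.185

8.185


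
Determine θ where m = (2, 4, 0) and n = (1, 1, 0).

m·n = 2·1 + 4·1 + 0·0 = 2 + 4 + 0 = 6
|m| = √(2² + 4² + 0²) = √20 ≈ 4.472
|n| = √(1² + 1² + 0²) = √2 ≈ 1.414
cos θ = (m·n)/(|m||n|) = 6/(4.472·1.414) ≈ 0.9487
θ = arccos(0.9487) ≈ 18.43°

18.43°


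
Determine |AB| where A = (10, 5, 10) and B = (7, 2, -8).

d = √[(x₂-x₁)² + (y₂-y₁)² + (z₂-z₁)²]
  = √[(-3)² + (-3)² + (-18)²]
  = √[9 + 9 + 324]
  = √342
  ≈ 18.49

18.49


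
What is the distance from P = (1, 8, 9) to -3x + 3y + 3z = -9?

distance = |a·x₀ + b·y₀ + c·z₀ - d| / √(a² + b² + c²)
  = |(-3)·1 + 3·8 + 3·9 - (-9)| / √((-3)² + 3² + 3²)
  = |-3 + 24 + 27 + 9| / √(9 + 9 + 9)
  = |57| / √27
  = 57 / 5.196
  ≈ 10.97

10.97


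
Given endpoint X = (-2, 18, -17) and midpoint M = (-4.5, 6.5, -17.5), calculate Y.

Y = 2M - X
  = (2·(-4.5) - (-2), 2·6.5 - 18, 2·(-17.5) - (-17))
  = (-9 + 2, 13 - 18, -35 + 17)
  = (-7, -5, -18)

(-7, -5, -18)


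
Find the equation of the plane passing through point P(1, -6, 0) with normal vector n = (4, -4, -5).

The plane through P with normal n = (a, b, c) satisfies n·(r - P) = 0,
i.e. ax + by + cz = a·x₀ + b·y₀ + c·z₀.
d = 4·1 + (-4)·(-6) + (-5)·0
  = 4 + 24 + 0
  = 28
Equation: 4x - 4y - 5z = 28

4x - 4y - 5z = 28


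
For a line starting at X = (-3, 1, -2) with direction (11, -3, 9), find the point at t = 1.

P(t) = X + t·d
  = (-3 + 11·1, 1 + (-3)·1, -2 + 9·1)
  = (-3 + 11, 1 - 3, -2 + 9)
  = (8, -2, 7)

(8, -2, 7)


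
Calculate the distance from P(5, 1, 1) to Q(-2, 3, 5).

d = √[(x₂-x₁)² + (y₂-y₁)² + (z₂-z₁)²]
  = √[(-7)² + 2² + 4²]
  = √[49 + 4 + 16]
  = √69
  ≈ 8.307

8.307


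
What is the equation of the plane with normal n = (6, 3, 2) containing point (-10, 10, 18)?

The plane through P with normal n = (a, b, c) satisfies n·(r - P) = 0,
i.e. ax + by + cz = a·x₀ + b·y₀ + c·z₀.
d = 6·(-10) + 3·10 + 2·18
  = -60 + 30 + 36
  = 6
Equation: 6x + 3y + 2z = 6

6x + 3y + 2z = 6


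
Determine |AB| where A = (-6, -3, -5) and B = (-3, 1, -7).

d = √[(x₂-x₁)² + (y₂-y₁)² + (z₂-z₁)²]
  = √[3² + 4² + (-2)²]
  = √[9 + 16 + 4]
  = √29
  ≈ 5.385

5.385


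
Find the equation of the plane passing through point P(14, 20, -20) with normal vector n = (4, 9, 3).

The plane through P with normal n = (a, b, c) satisfies n·(r - P) = 0,
i.e. ax + by + cz = a·x₀ + b·y₀ + c·z₀.
d = 4·14 + 9·20 + 3·(-20)
  = 56 + 180 - 60
  = 176
Equation: 4x + 9y + 3z = 176

4x + 9y + 3z = 176


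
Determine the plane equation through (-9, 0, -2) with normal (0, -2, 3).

The plane through P with normal n = (a, b, c) satisfies n·(r - P) = 0,
i.e. ax + by + cz = a·x₀ + b·y₀ + c·z₀.
d = 0·(-9) + (-2)·0 + 3·(-2)
  = 0 + 0 - 6
  = -6
Equation: -2y + 3z = -6

-2y + 3z = -6


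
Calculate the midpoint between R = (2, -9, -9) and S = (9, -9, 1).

M = ((x₁+x₂)/2, (y₁+y₂)/2, (z₁+z₂)/2)
  = ((2 + 9)/2, (-9 - 9)/2, (-9 + 1)/2)
  = (11/2, -18/2, -8/2)
  = (5.5, -9, -4)

(5.5, -9, -4)


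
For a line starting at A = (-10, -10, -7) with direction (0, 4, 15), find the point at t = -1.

P(t) = A + t·d
  = (-10 + 0·(-1), -10 + 4·(-1), -7 + 15·(-1))
  = (-10 + 0, -10 - 4, -7 - 15)
  = (-10, -14, -22)

(-10, -14, -22)


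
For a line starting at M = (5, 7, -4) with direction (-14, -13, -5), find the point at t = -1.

P(t) = M + t·d
  = (5 + (-14)·(-1), 7 + (-13)·(-1), -4 + (-5)·(-1))
  = (5 + 14, 7 + 13, -4 + 5)
  = (19, 20, 1)

(19, 20, 1)


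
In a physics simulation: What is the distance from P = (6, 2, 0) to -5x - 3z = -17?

distance = |a·x₀ + b·y₀ + c·z₀ - d| / √(a² + b² + c²)
  = |(-5)·6 + 0·2 + (-3)·0 - (-17)| / √((-5)² + 0² + (-3)²)
  = |-30 + 0 + 0 + 17| / √(25 + 0 + 9)
  = |-13| / √34
  = 13 / 5.831
  ≈ 2.229

2.229


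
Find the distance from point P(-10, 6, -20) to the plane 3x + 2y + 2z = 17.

distance = |a·x₀ + b·y₀ + c·z₀ - d| / √(a² + b² + c²)
  = |3·(-10) + 2·6 + 2·(-20) - 17| / √(3² + 2² + 2²)
  = |-30 + 12 - 40 - 17| / √(9 + 4 + 4)
  = |-75| / √17
  = 75 / 4.123
  ≈ 18.19

18.19


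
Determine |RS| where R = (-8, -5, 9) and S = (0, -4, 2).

d = √[(x₂-x₁)² + (y₂-y₁)² + (z₂-z₁)²]
  = √[8² + 1² + (-7)²]
  = √[64 + 1 + 49]
  = √114
  ≈ 10.68

10.68


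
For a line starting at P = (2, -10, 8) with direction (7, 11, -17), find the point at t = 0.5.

P(t) = P + t·d
  = (2 + 7·0.5, -10 + 11·0.5, 8 + (-17)·0.5)
  = (2 + 3.5, -10 + 5.5, 8 - 8.5)
  = (5.5, -4.5, -0.5)

(5.5, -4.5, -0.5)


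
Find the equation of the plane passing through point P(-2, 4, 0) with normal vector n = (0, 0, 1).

The plane through P with normal n = (a, b, c) satisfies n·(r - P) = 0,
i.e. ax + by + cz = a·x₀ + b·y₀ + c·z₀.
d = 0·(-2) + 0·4 + 1·0
  = 0 + 0 + 0
  = 0
Equation: z = 0

z = 0


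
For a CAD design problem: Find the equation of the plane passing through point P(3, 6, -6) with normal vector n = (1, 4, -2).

The plane through P with normal n = (a, b, c) satisfies n·(r - P) = 0,
i.e. ax + by + cz = a·x₀ + b·y₀ + c·z₀.
d = 1·3 + 4·6 + (-2)·(-6)
  = 3 + 24 + 12
  = 39
Equation: x + 4y - 2z = 39

x + 4y - 2z = 39


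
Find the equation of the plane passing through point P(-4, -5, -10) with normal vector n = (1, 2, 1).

The plane through P with normal n = (a, b, c) satisfies n·(r - P) = 0,
i.e. ax + by + cz = a·x₀ + b·y₀ + c·z₀.
d = 1·(-4) + 2·(-5) + 1·(-10)
  = -4 - 10 - 10
  = -24
Equation: x + 2y + z = -24

x + 2y + z = -24


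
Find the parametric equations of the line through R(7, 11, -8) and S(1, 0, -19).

Direction vector d = S - R = (1 - 7, 0 - 11, -19 + 8) = (-6, -11, -11)
Parametric form r = R + t·d:
x = 7 - 6t, y = 11 - 11t, z = -8 - 11t

x = 7 - 6t, y = 11 - 11t, z = -8 - 11t


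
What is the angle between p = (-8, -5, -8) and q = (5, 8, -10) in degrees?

p·q = (-8)·5 + (-5)·8 + (-8)·(-10) = -40 - 40 + 80 = 0
|p| = √((-8)² + (-5)² + (-8)²) = √153 ≈ 12.37
|q| = √(5² + 8² + (-10)²) = √189 ≈ 13.75
cos θ = (p·q)/(|p||q|) = 0/(12.37·13.75) ≈ 0
θ = arccos(0) ≈ 90°

90°


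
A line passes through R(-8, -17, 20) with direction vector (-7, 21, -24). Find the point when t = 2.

P(t) = R + t·d
  = (-8 + (-7)·2, -17 + 21·2, 20 + (-24)·2)
  = (-8 - 14, -17 + 42, 20 - 48)
  = (-22, 25, -28)

(-22, 25, -28)


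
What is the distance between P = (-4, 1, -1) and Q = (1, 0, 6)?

d = √[(x₂-x₁)² + (y₂-y₁)² + (z₂-z₁)²]
  = √[5² + (-1)² + 7²]
  = √[25 + 1 + 49]
  = √75
  ≈ 8.66

8.66


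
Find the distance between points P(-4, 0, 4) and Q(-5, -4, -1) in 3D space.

d = √[(x₂-x₁)² + (y₂-y₁)² + (z₂-z₁)²]
  = √[(-1)² + (-4)² + (-5)²]
  = √[1 + 16 + 25]
  = √42
  ≈ 6.481

6.481


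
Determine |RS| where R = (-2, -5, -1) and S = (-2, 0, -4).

d = √[(x₂-x₁)² + (y₂-y₁)² + (z₂-z₁)²]
  = √[0² + 5² + (-3)²]
  = √[0 + 25 + 9]
  = √34
  ≈ 5.831

5.831


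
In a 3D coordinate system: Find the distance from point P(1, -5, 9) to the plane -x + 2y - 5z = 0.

distance = |a·x₀ + b·y₀ + c·z₀ - d| / √(a² + b² + c²)
  = |(-1)·1 + 2·(-5) + (-5)·9 - 0| / √((-1)² + 2² + (-5)²)
  = |-1 - 10 - 45 + 0| / √(1 + 4 + 25)
  = |-56| / √30
  = 56 / 5.477
  ≈ 10.22

10.22


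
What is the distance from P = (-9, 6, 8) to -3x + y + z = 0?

distance = |a·x₀ + b·y₀ + c·z₀ - d| / √(a² + b² + c²)
  = |(-3)·(-9) + 1·6 + 1·8 - 0| / √((-3)² + 1² + 1²)
  = |27 + 6 + 8 + 0| / √(9 + 1 + 1)
  = |41| / √11
  = 41 / 3.317
  ≈ 12.36

12.36


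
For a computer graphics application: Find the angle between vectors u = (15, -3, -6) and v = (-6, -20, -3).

u·v = 15·(-6) + (-3)·(-20) + (-6)·(-3) = -90 + 60 + 18 = -12
|u| = √(15² + (-3)² + (-6)²) = √270 ≈ 16.43
|v| = √((-6)² + (-20)² + (-3)²) = √445 ≈ 21.1
cos θ = (u·v)/(|u||v|) = -12/(16.43·21.1) ≈ -0.03462
θ = arccos(-0.03462) ≈ 91.98°

91.98°


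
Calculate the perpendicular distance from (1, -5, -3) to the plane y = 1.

distance = |a·x₀ + b·y₀ + c·z₀ - d| / √(a² + b² + c²)
  = |0·1 + 1·(-5) + 0·(-3) - 1| / √(0² + 1² + 0²)
  = |0 - 5 + 0 - 1| / √(0 + 1 + 0)
  = |-6| / √1
  = 6 / 1
  ≈ 6

6


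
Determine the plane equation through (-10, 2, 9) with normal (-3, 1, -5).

The plane through P with normal n = (a, b, c) satisfies n·(r - P) = 0,
i.e. ax + by + cz = a·x₀ + b·y₀ + c·z₀.
d = (-3)·(-10) + 1·2 + (-5)·9
  = 30 + 2 - 45
  = -13
Equation: -3x + y - 5z = -13

-3x + y - 5z = -13


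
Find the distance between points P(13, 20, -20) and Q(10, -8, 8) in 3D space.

d = √[(x₂-x₁)² + (y₂-y₁)² + (z₂-z₁)²]
  = √[(-3)² + (-28)² + 28²]
  = √[9 + 784 + 784]
  = √1577
  ≈ 39.71

39.71


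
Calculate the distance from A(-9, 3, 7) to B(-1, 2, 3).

d = √[(x₂-x₁)² + (y₂-y₁)² + (z₂-z₁)²]
  = √[8² + (-1)² + (-4)²]
  = √[64 + 1 + 16]
  = √81
  ≈ 9

9


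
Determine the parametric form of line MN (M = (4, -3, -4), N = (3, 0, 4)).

Direction vector d = N - M = (3 - 4, 0 + 3, 4 + 4) = (-1, 3, 8)
Parametric form r = M + t·d:
x = 4 - t, y = -3 + 3t, z = -4 + 8t

x = 4 - t, y = -3 + 3t, z = -4 + 8t


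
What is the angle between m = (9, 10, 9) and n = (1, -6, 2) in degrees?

m·n = 9·1 + 10·(-6) + 9·2 = 9 - 60 + 18 = -33
|m| = √(9² + 10² + 9²) = √262 ≈ 16.19
|n| = √(1² + (-6)² + 2²) = √41 ≈ 6.403
cos θ = (m·n)/(|m||n|) = -33/(16.19·6.403) ≈ -0.3184
θ = arccos(-0.3184) ≈ 108.6°

108.6°


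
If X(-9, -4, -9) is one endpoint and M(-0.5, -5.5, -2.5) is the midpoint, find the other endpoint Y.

Y = 2M - X
  = (2·(-0.5) - (-9), 2·(-5.5) - (-4), 2·(-2.5) - (-9))
  = (-1 + 9, -11 + 4, -5 + 9)
  = (8, -7, 4)

(8, -7, 4)


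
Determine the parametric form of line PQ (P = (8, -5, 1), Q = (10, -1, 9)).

Direction vector d = Q - P = (10 - 8, -1 + 5, 9 - 1) = (2, 4, 8)
Parametric form r = P + t·d:
x = 8 + 2t, y = -5 + 4t, z = 1 + 8t

x = 8 + 2t, y = -5 + 4t, z = 1 + 8t
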